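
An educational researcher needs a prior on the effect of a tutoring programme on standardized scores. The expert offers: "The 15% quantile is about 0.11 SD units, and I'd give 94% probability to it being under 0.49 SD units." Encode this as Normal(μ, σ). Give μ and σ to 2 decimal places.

μ = 0.26, σ = 0.15

The p-quantile of Normal(μ,σ) is μ + z_p·σ, with z_{0.15} = -1.036 and z_{0.94} = 1.555.
Eliminate σ: μ = (z₂·x₁ − z₁·x₂)/(z₂ − z₁) = (1.555·0.11 − (-1.036)·0.49)/2.591 = 0.26.
Then σ = (x₂ − x₁)/(z₂ − z₁) = (0.49 − 0.11)/2.591 = 0.15.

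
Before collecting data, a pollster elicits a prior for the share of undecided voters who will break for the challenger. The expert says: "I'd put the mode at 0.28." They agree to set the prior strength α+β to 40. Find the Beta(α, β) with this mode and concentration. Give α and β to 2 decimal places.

α = 11.64, β = 28.36

For α,β > 1 the Beta mode is (α−1)/(α+β−2). With α+β = 40, the mode is (α−1)/38.
Set (α−1)/38 = 0.28 → α = 1 + 0.28·38 = 11.64.
β = 40 − α = 28.36.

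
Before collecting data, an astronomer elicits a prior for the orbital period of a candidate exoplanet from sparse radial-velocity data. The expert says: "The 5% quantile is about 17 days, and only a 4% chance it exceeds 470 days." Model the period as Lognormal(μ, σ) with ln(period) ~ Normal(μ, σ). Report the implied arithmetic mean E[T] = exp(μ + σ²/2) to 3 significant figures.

If T ~ Lognormal(μ,σ) then ln T ~ Normal(μ,σ), so the p-quantile of ln T is μ + z_p·σ.
ln(17) = 2.833 and ln(470) = 6.153; z_{0.05} = -1.645, z_{0.96} = 1.751.
σ = (6.153 − 2.833)/(1.751 − (-1.645)) = 0.978.
μ = 2.833 − (-1.645)·0.978 = 4.441.
E[T] = exp(μ + σ²/2) = exp(4.441 + 0.4779) = 137 days.

E[T] ≈ 137 days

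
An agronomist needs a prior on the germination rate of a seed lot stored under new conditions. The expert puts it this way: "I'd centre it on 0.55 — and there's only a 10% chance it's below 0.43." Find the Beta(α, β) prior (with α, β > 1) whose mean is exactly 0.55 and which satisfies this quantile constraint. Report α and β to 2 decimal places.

With mean 0.55 fixed, write α = 0.55s, β = 0.45s where s = α+β.
Need P(θ < 0.43) = 0.1 under Beta(0.55s, 0.45s). Normal approximation: (q−m)/√(m(1−m)/s) ≈ z_{0.1} = -1.28, so s ≈ 0.55·0.45·(-1.28)²/(0.43−0.55)² = 28.2.
At s = 28.2: P(θ<0.43) ≈ 0.100. Adjusting to match 0.1 gives s ≈ 28.26.
So α = 0.55·28.26 ≈ 15.54, β = 0.45·28.26 ≈ 12.72.

α ≈ 15.54, β ≈ 12.72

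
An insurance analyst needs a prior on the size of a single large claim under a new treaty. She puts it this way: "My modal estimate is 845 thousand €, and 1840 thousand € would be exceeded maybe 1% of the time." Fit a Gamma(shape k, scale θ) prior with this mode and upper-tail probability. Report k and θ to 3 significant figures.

k ≈ 8.98, θ ≈ 106

Gamma(k,θ) with k>1 has mode (k−1)θ, so θ = 845/(k−1).
Need P(X < 1840) = 0.99 with θ tied to k this way. Start at k = 2, θ = 845: P(X<1840) ≈ 0.640.
Too low — raise k to concentrate. Iterating converges to k ≈ 8.98.
Then θ = 845/(8.98−1) ≈ 106.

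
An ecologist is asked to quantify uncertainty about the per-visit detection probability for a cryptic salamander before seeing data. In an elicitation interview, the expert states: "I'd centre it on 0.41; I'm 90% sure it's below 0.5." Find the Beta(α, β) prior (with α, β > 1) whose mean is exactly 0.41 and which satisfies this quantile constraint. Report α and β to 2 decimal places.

With mean 0.41 fixed, write α = 0.41s, β = 0.59s where s = α+β.
Need P(θ < 0.5) = 0.9 under Beta(0.41s, 0.59s). Normal approximation: (q−m)/√(m(1−m)/s) ≈ z_{0.9} = 1.28, so s ≈ 0.41·0.59·(1.28)²/(0.5−0.41)² = 49.0.
At s = 49.0: P(θ<0.5) ≈ 0.899. Adjusting to match 0.9 gives s ≈ 49.56.
So α = 0.41·49.56 ≈ 20.32, β = 0.59·49.56 ≈ 29.24.

α ≈ 20.32, β ≈ 29.24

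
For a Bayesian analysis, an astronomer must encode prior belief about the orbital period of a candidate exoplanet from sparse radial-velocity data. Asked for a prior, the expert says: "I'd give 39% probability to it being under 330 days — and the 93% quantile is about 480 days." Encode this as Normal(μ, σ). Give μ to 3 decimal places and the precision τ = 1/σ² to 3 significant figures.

μ = 353.872, τ = 0.000137

The p-quantile of Normal(μ,σ) is μ + z_p·σ, with z_{0.39} = -0.2793 and z_{0.93} = 1.476.
Eliminate σ: μ = (z₂·x₁ − z₁·x₂)/(z₂ − z₁) = (1.476·330 − (-0.2793)·480)/1.755 = 353.872.
Then σ = (x₂ − x₁)/(z₂ − z₁) = (480 − 330)/1.755 = 85.465.
Precision τ = 1/σ² = 1/85.46² = 0.000137.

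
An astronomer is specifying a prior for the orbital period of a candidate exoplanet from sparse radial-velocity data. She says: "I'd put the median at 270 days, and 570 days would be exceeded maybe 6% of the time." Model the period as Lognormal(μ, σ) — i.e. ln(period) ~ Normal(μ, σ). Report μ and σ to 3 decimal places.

μ ≈ 5.598, σ ≈ 0.481

If T ~ Lognormal(μ,σ) then ln T ~ Normal(μ,σ), so the p-quantile of ln T is μ + z_p·σ.
ln(270) = 5.598 and ln(570) = 6.346; z_{0.5} = 0, z_{0.94} = 1.555.
σ = (6.346 − 5.598)/(1.555 − (0)) = 0.481.
μ = 5.598 − (0)·0.481 = 5.598.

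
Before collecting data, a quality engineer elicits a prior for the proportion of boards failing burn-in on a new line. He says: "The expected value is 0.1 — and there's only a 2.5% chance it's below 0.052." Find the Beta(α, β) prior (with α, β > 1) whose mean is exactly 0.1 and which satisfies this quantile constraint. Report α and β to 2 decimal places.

α ≈ 11.30, β ≈ 101.67

With mean 0.1 fixed, write α = 0.1s, β = 0.9s where s = α+β.
Need P(θ < 0.052) = 0.025 under Beta(0.1s, 0.9s). Normal approximation: (q−m)/√(m(1−m)/s) ≈ z_{0.025} = -1.96, so s ≈ 0.1·0.9·(-1.96)²/(0.052−0.1)² = 150.1.
At s = 150.1: P(θ<0.052) ≈ 0.011. Adjusting to match 0.025 gives s ≈ 112.97.
So α = 0.1·112.97 ≈ 11.30, β = 0.9·112.97 ≈ 101.67.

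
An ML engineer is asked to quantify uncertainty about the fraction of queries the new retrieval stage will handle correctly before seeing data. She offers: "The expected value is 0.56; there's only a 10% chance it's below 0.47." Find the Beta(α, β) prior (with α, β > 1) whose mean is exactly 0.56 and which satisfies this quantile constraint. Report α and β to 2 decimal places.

α ≈ 28.11, β ≈ 22.09

With mean 0.56 fixed, write α = 0.56s, β = 0.44s where s = α+β.
Need P(θ < 0.47) = 0.1 under Beta(0.56s, 0.44s). Normal approximation: (q−m)/√(m(1−m)/s) ≈ z_{0.1} = -1.28, so s ≈ 0.56·0.44·(-1.28)²/(0.47−0.56)² = 50.0.
At s = 50.0: P(θ<0.47) ≈ 0.101. Adjusting to match 0.1 gives s ≈ 50.20.
So α = 0.56·50.20 ≈ 28.11, β = 0.44·50.20 ≈ 22.09.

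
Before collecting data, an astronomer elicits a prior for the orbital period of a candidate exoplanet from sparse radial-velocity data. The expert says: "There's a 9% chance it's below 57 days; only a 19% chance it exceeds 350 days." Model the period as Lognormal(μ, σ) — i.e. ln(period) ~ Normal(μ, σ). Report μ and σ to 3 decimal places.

μ ≈ 5.140, σ ≈ 0.818

If T ~ Lognormal(μ,σ) then ln T ~ Normal(μ,σ), so the p-quantile of ln T is μ + z_p·σ.
ln(57) = 4.043 and ln(350) = 5.858; z_{0.09} = -1.341, z_{0.81} = 0.8779.
σ = (5.858 − 4.043)/(0.8779 − (-1.341)) = 0.818.
μ = 4.043 − (-1.341)·0.818 = 5.140.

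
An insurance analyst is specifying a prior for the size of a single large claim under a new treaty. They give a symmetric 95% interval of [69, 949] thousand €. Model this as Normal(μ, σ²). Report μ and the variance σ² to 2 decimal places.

μ = 509.00, σ² = 50397.52

A symmetric 95% interval runs μ ± z·σ with z = 1.96.
Half-width = 440, so σ = 440/1.96 = 224.494 and σ² = 50397.52.
μ is the interval midpoint, 509.00.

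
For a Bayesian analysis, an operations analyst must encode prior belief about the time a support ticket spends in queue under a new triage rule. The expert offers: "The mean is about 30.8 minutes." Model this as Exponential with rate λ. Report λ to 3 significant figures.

Exponential mean = 1/λ, so λ = 1/30.8 = 0.0325.

λ ≈ 0.0325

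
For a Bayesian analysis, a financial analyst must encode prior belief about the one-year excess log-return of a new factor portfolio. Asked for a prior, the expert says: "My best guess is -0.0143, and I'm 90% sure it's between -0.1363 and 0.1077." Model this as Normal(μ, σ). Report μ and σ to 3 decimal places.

μ = -0.014, σ = 0.074

A symmetric 90% interval runs μ ± z·σ with z = 1.645.
Half-width = 0.122, so σ = 0.122/1.645 = 0.074.
μ is the stated best guess, -0.014.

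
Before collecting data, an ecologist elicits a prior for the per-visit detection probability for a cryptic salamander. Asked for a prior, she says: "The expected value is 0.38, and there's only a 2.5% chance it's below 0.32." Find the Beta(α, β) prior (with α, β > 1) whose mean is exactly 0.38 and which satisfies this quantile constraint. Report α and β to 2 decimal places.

With mean 0.38 fixed, write α = 0.38s, β = 0.62s where s = α+β.
Need P(θ < 0.32) = 0.025 under Beta(0.38s, 0.62s). Normal approximation: (q−m)/√(m(1−m)/s) ≈ z_{0.025} = -1.96, so s ≈ 0.38·0.62·(-1.96)²/(0.32−0.38)² = 251.4.
At s = 251.4: P(θ<0.32) ≈ 0.023. Adjusting to match 0.025 gives s ≈ 242.25.
So α = 0.38·242.25 ≈ 92.05, β = 0.62·242.25 ≈ 150.19.

α ≈ 92.05, β ≈ 150.19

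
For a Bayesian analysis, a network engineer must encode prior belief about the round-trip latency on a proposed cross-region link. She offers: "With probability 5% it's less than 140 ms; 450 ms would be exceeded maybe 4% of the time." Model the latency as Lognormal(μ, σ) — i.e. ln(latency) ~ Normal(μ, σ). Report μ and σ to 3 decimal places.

μ ≈ 5.507, σ ≈ 0.344

If T ~ Lognormal(μ,σ) then ln T ~ Normal(μ,σ), so the p-quantile of ln T is μ + z_p·σ.
ln(140) = 4.942 and ln(450) = 6.109; z_{0.05} = -1.645, z_{0.96} = 1.751.
σ = (6.109 − 4.942)/(1.751 − (-1.645)) = 0.344.
μ = 4.942 − (-1.645)·0.344 = 5.507.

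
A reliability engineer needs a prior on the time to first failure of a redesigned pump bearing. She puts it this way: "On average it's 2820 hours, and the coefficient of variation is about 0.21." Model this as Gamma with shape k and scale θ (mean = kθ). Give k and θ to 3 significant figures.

For Gamma(k, scale θ): mean = kθ, variance = kθ², so CV = 1/√k.
CV = 0.21, hence k = 1/CV² = 22.7.
Then θ = mean/k = 2820/22.7 = 124.

k ≈ 22.7, θ ≈ 124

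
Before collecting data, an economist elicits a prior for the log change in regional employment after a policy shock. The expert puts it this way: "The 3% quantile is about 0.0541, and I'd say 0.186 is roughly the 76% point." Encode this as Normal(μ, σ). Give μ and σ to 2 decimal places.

μ = 0.15, σ = 0.05

The p-quantile of Normal(μ,σ) is μ + z_p·σ, with z_{0.03} = -1.881 and z_{0.76} = 0.7063.
Eliminate σ: μ = (z₂·x₁ − z₁·x₂)/(z₂ − z₁) = (0.7063·0.0541 − (-1.881)·0.186)/2.587 = 0.15.
Then σ = (x₂ − x₁)/(z₂ − z₁) = (0.186 − 0.0541)/2.587 = 0.05.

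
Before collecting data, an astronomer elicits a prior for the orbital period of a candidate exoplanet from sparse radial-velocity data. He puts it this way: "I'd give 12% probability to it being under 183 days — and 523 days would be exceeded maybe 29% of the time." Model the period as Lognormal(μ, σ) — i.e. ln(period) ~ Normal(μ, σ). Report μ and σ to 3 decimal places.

μ ≈ 5.923, σ ≈ 0.608

If T ~ Lognormal(μ,σ) then ln T ~ Normal(μ,σ), so the p-quantile of ln T is μ + z_p·σ.
ln(183) = 5.209 and ln(523) = 6.26; z_{0.12} = -1.175, z_{0.71} = 0.5534.
σ = (6.26 − 5.209)/(0.5534 − (-1.175)) = 0.608.
μ = 5.209 − (-1.175)·0.608 = 5.923.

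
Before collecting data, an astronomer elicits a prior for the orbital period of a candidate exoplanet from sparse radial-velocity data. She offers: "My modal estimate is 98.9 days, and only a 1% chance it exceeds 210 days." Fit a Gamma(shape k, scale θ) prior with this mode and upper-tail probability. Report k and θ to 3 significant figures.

Gamma(k,θ) with k>1 has mode (k−1)θ, so θ = 98.9/(k−1).
Need P(X < 210) = 0.99 with θ tied to k this way. Start at k = 2, θ = 98.9: P(X<210) ≈ 0.626.
Too low — raise k to concentrate. Iterating converges to k ≈ 9.56.
Then θ = 98.9/(9.56−1) ≈ 11.5.

k ≈ 9.56, θ ≈ 11.5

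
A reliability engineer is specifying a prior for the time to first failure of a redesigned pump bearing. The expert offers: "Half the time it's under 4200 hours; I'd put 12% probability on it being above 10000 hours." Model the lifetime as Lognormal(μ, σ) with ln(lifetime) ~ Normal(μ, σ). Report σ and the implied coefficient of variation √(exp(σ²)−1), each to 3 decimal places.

If T ~ Lognormal(μ,σ) then ln T ~ Normal(μ,σ), so the p-quantile of ln T is μ + z_p·σ.
ln(4200) = 8.343 and ln(10000) = 9.21; z_{0.5} = 0, z_{0.88} = 1.175.
σ = (9.21 − 8.343)/(1.175 − (0)) = 0.738.
μ = 8.343 − (0)·0.738 = 8.343.
CV = √(exp(σ²)−1) = √(exp(0.5451)−1) = 0.851.

σ ≈ 0.738, CV ≈ 0.851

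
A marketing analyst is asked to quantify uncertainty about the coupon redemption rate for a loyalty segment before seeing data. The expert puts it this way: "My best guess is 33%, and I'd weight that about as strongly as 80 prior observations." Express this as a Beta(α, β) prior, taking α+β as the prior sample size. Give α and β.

α = 26.4, β = 53.6

Under the effective-sample-size interpretation, Beta(α, β) has prior mean α/(α+β) and prior sample size α+β.
So α+β = 80 and α/(α+β) = 0.33, giving α = 0.33·80 = 26.4 and β = 80 − 26.4 = 53.6.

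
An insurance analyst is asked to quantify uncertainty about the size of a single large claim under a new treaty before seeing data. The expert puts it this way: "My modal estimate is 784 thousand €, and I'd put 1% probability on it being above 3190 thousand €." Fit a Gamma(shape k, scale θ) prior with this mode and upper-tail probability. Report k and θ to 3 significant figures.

Gamma(k,θ) with k>1 has mode (k−1)θ, so θ = 784/(k−1).
Need P(X < 3190) = 0.99 with θ tied to k this way. Start at k = 2, θ = 784: P(X<3190) ≈ 0.913.
Too low — raise k to concentrate. Iterating converges to k ≈ 3.11.
Then θ = 784/(3.11−1) ≈ 371.

k ≈ 3.11, θ ≈ 371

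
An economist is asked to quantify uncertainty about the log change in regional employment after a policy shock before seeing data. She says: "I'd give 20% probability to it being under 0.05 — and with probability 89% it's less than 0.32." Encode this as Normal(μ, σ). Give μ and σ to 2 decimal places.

μ = 0.16, σ = 0.13

For Normal(μ,σ), the p-quantile is μ + z_p·σ. Here z_{0.2} = -0.8416, z_{0.89} = 1.227.
So 0.05 = μ − 0.8416σ and 0.32 = μ + 1.227σ.
Subtracting: σ = (0.32 − 0.05)/(1.227 − (-0.8416)) = 0.13.
Then μ = 0.05 − (-0.8416)·0.13 = 0.16.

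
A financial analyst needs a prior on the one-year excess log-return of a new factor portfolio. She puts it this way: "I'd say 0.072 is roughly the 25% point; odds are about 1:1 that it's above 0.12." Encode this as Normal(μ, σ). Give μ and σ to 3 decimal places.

μ = 0.120, σ = 0.071

The p-quantile of Normal(μ,σ) is μ + z_p·σ, with z_{0.25} = -0.6745 and z_{0.5} = 0.
Eliminate σ: μ = (z₂·x₁ − z₁·x₂)/(z₂ − z₁) = (0·0.072 − (-0.6745)·0.12)/0.6745 = 0.120.
Then σ = (x₂ − x₁)/(z₂ − z₁) = (0.12 − 0.072)/0.6745 = 0.071.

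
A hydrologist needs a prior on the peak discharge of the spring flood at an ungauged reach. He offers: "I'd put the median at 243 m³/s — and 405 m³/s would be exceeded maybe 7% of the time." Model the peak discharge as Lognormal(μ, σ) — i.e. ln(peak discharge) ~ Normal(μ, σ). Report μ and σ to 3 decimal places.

μ ≈ 5.493, σ ≈ 0.346

If T ~ Lognormal(μ,σ) then ln T ~ Normal(μ,σ), so the p-quantile of ln T is μ + z_p·σ.
ln(243) = 5.493 and ln(405) = 6.004; z_{0.5} = 0, z_{0.93} = 1.476.
σ = (6.004 − 5.493)/(1.476 − (0)) = 0.346.
μ = 5.493 − (0)·0.346 = 5.493.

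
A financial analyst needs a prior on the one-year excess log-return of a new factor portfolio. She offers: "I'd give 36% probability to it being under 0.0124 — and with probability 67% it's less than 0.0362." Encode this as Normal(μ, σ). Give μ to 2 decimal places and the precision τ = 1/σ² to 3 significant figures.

μ = 0.02, τ = 1130

The p-quantile of Normal(μ,σ) is μ + z_p·σ, with z_{0.36} = -0.3585 and z_{0.67} = 0.4399.
Eliminate σ: μ = (z₂·x₁ − z₁·x₂)/(z₂ − z₁) = (0.4399·0.0124 − (-0.3585)·0.0362)/0.7984 = 0.02.
Then σ = (x₂ − x₁)/(z₂ − z₁) = (0.0362 − 0.0124)/0.7984 = 0.03.
Precision τ = 1/σ² = 1/0.02981² = 1130.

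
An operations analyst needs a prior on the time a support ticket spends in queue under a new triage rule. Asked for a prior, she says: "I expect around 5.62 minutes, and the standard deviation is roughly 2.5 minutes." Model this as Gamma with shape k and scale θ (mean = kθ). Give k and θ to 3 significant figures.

k ≈ 5.05, θ ≈ 1.11

For Gamma(k, scale θ): mean = kθ, variance = kθ², so CV = 1/√k.
CV = SD/mean = 2.5/5.62 = 0.4448, hence k = 1/CV² = 5.05.
Then θ = mean/k = 5.62/5.05 = 1.11.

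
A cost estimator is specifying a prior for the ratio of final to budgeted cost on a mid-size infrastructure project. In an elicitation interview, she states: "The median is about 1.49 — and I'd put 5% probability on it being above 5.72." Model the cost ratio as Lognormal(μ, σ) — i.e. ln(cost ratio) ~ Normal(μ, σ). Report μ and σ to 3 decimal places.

If T ~ Lognormal(μ,σ) then ln T ~ Normal(μ,σ), so the p-quantile of ln T is μ + z_p·σ.
ln(1.49) = 0.3988 and ln(5.72) = 1.744; z_{0.5} = 0, z_{0.95} = 1.645.
σ = (1.744 − 0.3988)/(1.645 − (0)) = 0.818.
μ = 0.3988 − (0)·0.818 = 0.399.

μ ≈ 0.399, σ ≈ 0.818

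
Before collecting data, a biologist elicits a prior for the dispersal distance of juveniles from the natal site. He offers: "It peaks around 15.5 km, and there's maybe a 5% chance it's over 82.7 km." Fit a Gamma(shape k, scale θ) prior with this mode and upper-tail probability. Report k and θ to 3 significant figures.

Gamma(k,θ) with k>1 has mode (k−1)θ, so θ = 15.5/(k−1).
Need P(X < 82.7) = 0.95 with θ tied to k this way. Start at k = 2, θ = 15.5: P(X<82.7) ≈ 0.969.
Too high — lower k to spread out. Iterating converges to k ≈ 1.84.
Then θ = 15.5/(1.84−1) ≈ 18.5.

k ≈ 1.84, θ ≈ 18.5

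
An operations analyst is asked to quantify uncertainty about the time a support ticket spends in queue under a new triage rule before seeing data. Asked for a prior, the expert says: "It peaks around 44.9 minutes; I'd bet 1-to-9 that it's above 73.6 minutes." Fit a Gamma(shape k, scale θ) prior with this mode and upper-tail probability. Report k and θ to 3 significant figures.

Gamma(k,θ) with k>1 has mode (k−1)θ, so θ = 44.9/(k−1).
Need P(X < 73.6) = 0.9 with θ tied to k this way. Start at k = 2, θ = 44.9: P(X<73.6) ≈ 0.488.
Too low — raise k to concentrate. Iterating converges to k ≈ 8.72.
Then θ = 44.9/(8.72−1) ≈ 5.82.

k ≈ 8.72, θ ≈ 5.82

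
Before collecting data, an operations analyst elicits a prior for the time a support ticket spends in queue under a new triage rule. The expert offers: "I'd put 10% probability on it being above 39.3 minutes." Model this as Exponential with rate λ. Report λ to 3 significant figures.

P(T > 39.3) = e^(−λ·39.3) = 0.1, so λ = −ln(0.1)/39.3 = 0.0586.

λ ≈ 0.0586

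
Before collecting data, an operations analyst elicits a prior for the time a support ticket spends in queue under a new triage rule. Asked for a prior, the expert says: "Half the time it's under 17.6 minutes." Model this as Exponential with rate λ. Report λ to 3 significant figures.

Exponential median = ln 2 / λ, so λ = ln 2 / 17.6 = 0.0394.

λ ≈ 0.0394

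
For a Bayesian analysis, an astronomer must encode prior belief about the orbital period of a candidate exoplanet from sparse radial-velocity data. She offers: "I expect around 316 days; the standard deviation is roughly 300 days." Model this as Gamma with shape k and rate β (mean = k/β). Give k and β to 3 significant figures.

k ≈ 1.11, β ≈ 0.00351

For Gamma(k, rate β): mean = k/β, variance = k/β², so CV = 1/√k.
CV = SD/mean = 300/316 = 0.9494, hence k = 1/CV² = 1.11.
Then β = k/mean = 1.11/316 = 0.00351.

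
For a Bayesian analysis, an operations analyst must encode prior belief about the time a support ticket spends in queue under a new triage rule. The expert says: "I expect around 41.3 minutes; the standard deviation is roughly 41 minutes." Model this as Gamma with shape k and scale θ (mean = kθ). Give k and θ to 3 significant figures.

For Gamma(k, scale θ): mean = kθ, variance = kθ², so CV = 1/√k.
CV = SD/mean = 41/41.3 = 0.9927, hence k = 1/CV² = 1.01.
Then θ = mean/k = 41.3/1.01 = 40.7.

k ≈ 1.01, θ ≈ 40.7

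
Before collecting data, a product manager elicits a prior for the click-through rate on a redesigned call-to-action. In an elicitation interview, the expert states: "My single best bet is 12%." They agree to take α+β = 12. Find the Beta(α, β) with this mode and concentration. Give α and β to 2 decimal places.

For α,β > 1 the Beta mode is (α−1)/(α+β−2). With α+β = 12, the mode is (α−1)/10.
Set (α−1)/10 = 0.12 → α = 1 + 0.12·10 = 2.20.
β = 12 − α = 9.80.

α = 2.20, β = 9.80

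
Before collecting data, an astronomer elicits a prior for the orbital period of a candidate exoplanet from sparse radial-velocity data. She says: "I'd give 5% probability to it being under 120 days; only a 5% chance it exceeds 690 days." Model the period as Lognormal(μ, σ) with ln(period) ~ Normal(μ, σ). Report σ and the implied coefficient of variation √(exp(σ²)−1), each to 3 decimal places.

σ ≈ 0.532, CV ≈ 0.572

If T ~ Lognormal(μ,σ) then ln T ~ Normal(μ,σ), so the p-quantile of ln T is μ + z_p·σ.
ln(120) = 4.787 and ln(690) = 6.537; z_{0.05} = -1.645, z_{0.95} = 1.645.
σ = (6.537 − 4.787)/(1.645 − (-1.645)) = 0.532.
μ = 4.787 − (-1.645)·0.532 = 5.662.
CV = √(exp(σ²)−1) = √(exp(0.2827)−1) = 0.572.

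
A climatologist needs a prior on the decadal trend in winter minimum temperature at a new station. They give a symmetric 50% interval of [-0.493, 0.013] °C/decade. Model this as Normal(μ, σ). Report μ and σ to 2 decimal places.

μ = -0.24, σ = 0.38

A symmetric 50% interval runs μ ± z·σ with z = 0.6745.
Half-width = 0.253, so σ = 0.253/0.6745 = 0.38.
μ is the interval midpoint, -0.24.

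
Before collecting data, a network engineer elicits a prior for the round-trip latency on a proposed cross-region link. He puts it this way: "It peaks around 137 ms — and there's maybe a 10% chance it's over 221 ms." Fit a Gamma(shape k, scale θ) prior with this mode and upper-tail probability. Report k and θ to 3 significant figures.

k ≈ 9.23, θ ≈ 16.7

Gamma(k,θ) with k>1 has mode (k−1)θ, so θ = 137/(k−1).
Need P(X < 221) = 0.9 with θ tied to k this way. Start at k = 2, θ = 137: P(X<221) ≈ 0.479.
Too low — raise k to concentrate. Iterating converges to k ≈ 9.23.
Then θ = 137/(9.23−1) ≈ 16.7.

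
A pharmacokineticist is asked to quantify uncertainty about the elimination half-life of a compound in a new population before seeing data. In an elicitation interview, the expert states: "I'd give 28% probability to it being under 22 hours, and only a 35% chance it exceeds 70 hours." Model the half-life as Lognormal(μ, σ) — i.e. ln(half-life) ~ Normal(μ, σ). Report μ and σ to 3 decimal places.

If T ~ Lognormal(μ,σ) then ln T ~ Normal(μ,σ), so the p-quantile of ln T is μ + z_p·σ.
ln(22) = 3.091 and ln(70) = 4.248; z_{0.28} = -0.5828, z_{0.65} = 0.3853.
σ = (4.248 − 3.091)/(0.3853 − (-0.5828)) = 1.196.
μ = 3.091 − (-0.5828)·1.196 = 3.788.

μ ≈ 3.788, σ ≈ 1.196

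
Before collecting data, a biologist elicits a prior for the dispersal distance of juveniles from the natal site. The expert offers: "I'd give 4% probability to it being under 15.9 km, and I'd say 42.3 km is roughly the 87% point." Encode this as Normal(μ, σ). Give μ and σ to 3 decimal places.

The p-quantile of Normal(μ,σ) is μ + z_p·σ, with z_{0.04} = -1.751 and z_{0.87} = 1.126.
Eliminate σ: μ = (z₂·x₁ − z₁·x₂)/(z₂ − z₁) = (1.126·15.9 − (-1.751)·42.3)/2.877 = 31.964.
Then σ = (x₂ − x₁)/(z₂ − z₁) = (42.3 − 15.9)/2.877 = 9.176.

μ = 31.964, σ = 9.176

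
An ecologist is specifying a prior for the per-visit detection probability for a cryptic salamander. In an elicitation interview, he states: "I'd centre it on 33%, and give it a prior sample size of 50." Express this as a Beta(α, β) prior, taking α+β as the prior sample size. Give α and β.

α = 16.5, β = 33.5

Under the effective-sample-size interpretation, Beta(α, β) has prior mean α/(α+β) and prior sample size α+β.
So α+β = 50 and α/(α+β) = 0.33, giving α = 0.33·50 = 16.5 and β = 50 − 16.5 = 33.5.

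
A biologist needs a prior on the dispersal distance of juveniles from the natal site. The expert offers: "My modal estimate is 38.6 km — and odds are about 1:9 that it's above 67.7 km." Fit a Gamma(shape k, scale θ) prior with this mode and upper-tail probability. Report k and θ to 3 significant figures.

Gamma(k,θ) with k>1 has mode (k−1)θ, so θ = 38.6/(k−1).
Need P(X < 67.7) = 0.9 with θ tied to k this way. Start at k = 2, θ = 38.6: P(X<67.7) ≈ 0.523.
Too low — raise k to concentrate. Iterating converges to k ≈ 7.02.
Then θ = 38.6/(7.02−1) ≈ 6.41.

k ≈ 7.02, θ ≈ 6.41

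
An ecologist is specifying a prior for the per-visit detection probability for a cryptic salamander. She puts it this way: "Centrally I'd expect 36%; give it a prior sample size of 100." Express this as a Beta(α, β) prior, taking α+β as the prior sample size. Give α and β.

Under the effective-sample-size interpretation, Beta(α, β) has prior mean α/(α+β) and prior sample size α+β.
So α+β = 100 and α/(α+β) = 0.36, giving α = 0.36·100 = 36 and β = 100 − 36 = 64.

α = 36, β = 64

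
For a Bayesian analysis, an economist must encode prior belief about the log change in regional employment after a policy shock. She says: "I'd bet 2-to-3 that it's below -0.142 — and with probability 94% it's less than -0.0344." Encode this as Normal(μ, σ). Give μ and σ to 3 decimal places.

μ = -0.127, σ = 0.060

The p-quantile of Normal(μ,σ) is μ + z_p·σ, with z_{0.4} = -0.2533 and z_{0.94} = 1.555.
Eliminate σ: μ = (z₂·x₁ − z₁·x₂)/(z₂ − z₁) = (1.555·-0.142 − (-0.2533)·-0.0344)/1.808 = -0.127.
Then σ = (x₂ − x₁)/(z₂ − z₁) = (-0.0344 − -0.142)/1.808 = 0.060.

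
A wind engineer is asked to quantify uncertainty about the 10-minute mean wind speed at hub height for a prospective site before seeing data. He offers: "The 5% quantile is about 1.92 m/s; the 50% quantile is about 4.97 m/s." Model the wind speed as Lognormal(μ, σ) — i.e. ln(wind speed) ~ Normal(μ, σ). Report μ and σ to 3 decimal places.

If T ~ Lognormal(μ,σ) then ln T ~ Normal(μ,σ), so the p-quantile of ln T is μ + z_p·σ.
ln(1.92) = 0.6523 and ln(4.97) = 1.603; z_{0.05} = -1.645, z_{0.5} = 0.
σ = (1.603 − 0.6523)/(0 − (-1.645)) = 0.578.
μ = 0.6523 − (-1.645)·0.578 = 1.603.

μ ≈ 1.603, σ ≈ 0.578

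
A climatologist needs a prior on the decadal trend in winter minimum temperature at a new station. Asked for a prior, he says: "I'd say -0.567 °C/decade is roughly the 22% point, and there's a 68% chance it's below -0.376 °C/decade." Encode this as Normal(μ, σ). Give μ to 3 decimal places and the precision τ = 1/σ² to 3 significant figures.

For Normal(μ,σ), the p-quantile is μ + z_p·σ. Here z_{0.22} = -0.7722, z_{0.68} = 0.4677.
So -0.567 = μ − 0.7722σ and -0.376 = μ + 0.4677σ.
Subtracting: σ = (-0.376 − -0.567)/(0.4677 − (-0.7722)) = 0.154.
Then μ = -0.567 − (-0.7722)·0.154 = -0.448.
Precision τ = 1/σ² = 1/0.154² = 42.1.

μ = -0.448, τ = 42.1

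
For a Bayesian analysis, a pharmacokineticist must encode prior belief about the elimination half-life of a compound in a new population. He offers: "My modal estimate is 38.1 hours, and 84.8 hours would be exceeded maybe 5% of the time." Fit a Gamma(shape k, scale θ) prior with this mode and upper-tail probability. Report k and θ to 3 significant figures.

Gamma(k,θ) with k>1 has mode (k−1)θ, so θ = 38.1/(k−1).
Need P(X < 84.8) = 0.95 with θ tied to k this way. Start at k = 2, θ = 38.1: P(X<84.8) ≈ 0.652.
Too low — raise k to concentrate. Iterating converges to k ≈ 5.29.
Then θ = 38.1/(5.29−1) ≈ 8.87.

k ≈ 5.29, θ ≈ 8.87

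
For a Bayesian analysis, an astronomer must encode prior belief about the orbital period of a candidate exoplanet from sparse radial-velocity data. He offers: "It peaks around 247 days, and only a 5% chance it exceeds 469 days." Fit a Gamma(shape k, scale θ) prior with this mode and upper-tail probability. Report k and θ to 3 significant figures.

k ≈ 7.76, θ ≈ 36.5

Gamma(k,θ) with k>1 has mode (k−1)θ, so θ = 247/(k−1).
Need P(X < 469) = 0.95 with θ tied to k this way. Start at k = 2, θ = 247: P(X<469) ≈ 0.566.
Too low — raise k to concentrate. Iterating converges to k ≈ 7.76.
Then θ = 247/(7.76−1) ≈ 36.5.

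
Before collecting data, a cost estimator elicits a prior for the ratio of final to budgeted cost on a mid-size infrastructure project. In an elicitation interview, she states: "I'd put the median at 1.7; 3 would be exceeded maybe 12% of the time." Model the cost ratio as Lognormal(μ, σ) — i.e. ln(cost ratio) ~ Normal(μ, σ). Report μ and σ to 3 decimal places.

μ ≈ 0.531, σ ≈ 0.483

If T ~ Lognormal(μ,σ) then ln T ~ Normal(μ,σ), so the p-quantile of ln T is μ + z_p·σ.
ln(1.7) = 0.5306 and ln(3) = 1.099; z_{0.5} = 0, z_{0.88} = 1.175.
σ = (1.099 − 0.5306)/(1.175 − (0)) = 0.483.
μ = 0.5306 − (0)·0.483 = 0.531.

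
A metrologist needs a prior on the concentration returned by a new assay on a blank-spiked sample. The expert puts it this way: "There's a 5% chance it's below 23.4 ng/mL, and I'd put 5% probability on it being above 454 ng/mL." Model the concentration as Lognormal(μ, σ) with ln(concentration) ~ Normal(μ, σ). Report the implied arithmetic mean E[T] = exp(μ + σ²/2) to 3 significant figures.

If T ~ Lognormal(μ,σ) then ln T ~ Normal(μ,σ), so the p-quantile of ln T is μ + z_p·σ.
ln(23.4) = 3.153 and ln(454) = 6.118; z_{0.05} = -1.645, z_{0.95} = 1.645.
σ = (6.118 − 3.153)/(1.645 − (-1.645)) = 0.901.
μ = 3.153 − (-1.645)·0.901 = 4.635.
E[T] = exp(μ + σ²/2) = exp(4.635 + 0.4063) = 155 ng/mL.

E[T] ≈ 155 ng/mL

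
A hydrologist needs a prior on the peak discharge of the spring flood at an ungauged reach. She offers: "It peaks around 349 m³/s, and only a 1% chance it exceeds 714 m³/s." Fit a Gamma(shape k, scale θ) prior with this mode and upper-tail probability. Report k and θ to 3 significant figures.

k ≈ 10.5, θ ≈ 36.6

Gamma(k,θ) with k>1 has mode (k−1)θ, so θ = 349/(k−1).
Need P(X < 714) = 0.99 with θ tied to k this way. Start at k = 2, θ = 349: P(X<714) ≈ 0.606.
Too low — raise k to concentrate. Iterating converges to k ≈ 10.5.
Then θ = 349/(10.5−1) ≈ 36.6.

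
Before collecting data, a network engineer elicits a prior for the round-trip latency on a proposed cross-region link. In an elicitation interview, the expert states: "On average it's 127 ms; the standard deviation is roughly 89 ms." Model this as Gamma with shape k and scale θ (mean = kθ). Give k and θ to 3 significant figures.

For Gamma(k, scale θ): mean = kθ, variance = kθ², so CV = 1/√k.
CV = SD/mean = 89/127 = 0.7008, hence k = 1/CV² = 2.04.
Then θ = mean/k = 127/2.04 = 62.4.

k ≈ 2.04, θ ≈ 62.4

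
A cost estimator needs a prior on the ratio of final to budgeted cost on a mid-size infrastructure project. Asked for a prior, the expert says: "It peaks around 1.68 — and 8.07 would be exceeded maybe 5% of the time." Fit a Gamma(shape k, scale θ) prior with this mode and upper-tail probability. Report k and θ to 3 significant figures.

k ≈ 1.98, θ ≈ 1.71

Gamma(k,θ) with k>1 has mode (k−1)θ, so θ = 1.68/(k−1).
Need P(X < 8.07) = 0.95 with θ tied to k this way. Start at k = 2, θ = 1.68: P(X<8.07) ≈ 0.952.
Too high — lower k to spread out. Iterating converges to k ≈ 1.98.
Then θ = 1.68/(1.98−1) ≈ 1.71.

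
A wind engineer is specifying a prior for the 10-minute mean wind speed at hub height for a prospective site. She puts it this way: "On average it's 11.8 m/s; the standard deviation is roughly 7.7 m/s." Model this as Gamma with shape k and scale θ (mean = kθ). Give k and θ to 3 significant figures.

For Gamma(k, scale θ): mean = kθ, variance = kθ², so CV = 1/√k.
CV = SD/mean = 7.7/11.8 = 0.6525, hence k = 1/CV² = 2.35.
Then θ = mean/k = 11.8/2.35 = 5.02.

k ≈ 2.35, θ ≈ 5.02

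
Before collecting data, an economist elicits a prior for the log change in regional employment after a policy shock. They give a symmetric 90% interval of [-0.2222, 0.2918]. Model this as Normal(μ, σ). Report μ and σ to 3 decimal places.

μ = 0.035, σ = 0.156

A symmetric 90% interval runs μ ± z·σ with z = 1.645.
Half-width = 0.257, so σ = 0.257/1.645 = 0.156.
μ is the interval midpoint, 0.035.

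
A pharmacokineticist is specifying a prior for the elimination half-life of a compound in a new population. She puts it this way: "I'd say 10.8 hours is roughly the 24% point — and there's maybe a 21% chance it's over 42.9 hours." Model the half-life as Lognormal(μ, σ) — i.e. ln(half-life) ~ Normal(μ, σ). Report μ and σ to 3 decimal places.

If T ~ Lognormal(μ,σ) then ln T ~ Normal(μ,σ), so the p-quantile of ln T is μ + z_p·σ.
ln(10.8) = 2.38 and ln(42.9) = 3.759; z_{0.24} = -0.7063, z_{0.79} = 0.8064.
σ = (3.759 − 2.38)/(0.8064 − (-0.7063)) = 0.912.
μ = 2.38 − (-0.7063)·0.912 = 3.024.

μ ≈ 3.024, σ ≈ 0.912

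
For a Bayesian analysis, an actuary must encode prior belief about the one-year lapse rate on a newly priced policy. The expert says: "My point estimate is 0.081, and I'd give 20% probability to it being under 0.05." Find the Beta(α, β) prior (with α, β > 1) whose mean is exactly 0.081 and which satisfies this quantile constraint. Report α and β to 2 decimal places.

With mean 0.081 fixed, write α = 0.081s, β = 0.919s where s = α+β.
Need P(θ < 0.05) = 0.2 under Beta(0.081s, 0.919s). Normal approximation: (q−m)/√(m(1−m)/s) ≈ z_{0.2} = -0.842, so s ≈ 0.081·0.919·(-0.842)²/(0.05−0.081)² = 54.9.
At s = 54.9: P(θ<0.05) ≈ 0.205. Adjusting to match 0.2 gives s ≈ 56.70.
So α = 0.081·56.70 ≈ 4.59, β = 0.919·56.70 ≈ 52.11.

α ≈ 4.59, β ≈ 52.11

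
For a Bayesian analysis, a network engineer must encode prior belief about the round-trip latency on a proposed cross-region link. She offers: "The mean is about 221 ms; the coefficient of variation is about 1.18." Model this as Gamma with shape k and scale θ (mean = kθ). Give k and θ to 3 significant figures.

For Gamma(k, scale θ): mean = kθ, variance = kθ², so CV = 1/√k.
CV = 1.18, hence k = 1/CV² = 0.718.
Then θ = mean/k = 221/0.718 = 308.

k ≈ 0.718, θ ≈ 308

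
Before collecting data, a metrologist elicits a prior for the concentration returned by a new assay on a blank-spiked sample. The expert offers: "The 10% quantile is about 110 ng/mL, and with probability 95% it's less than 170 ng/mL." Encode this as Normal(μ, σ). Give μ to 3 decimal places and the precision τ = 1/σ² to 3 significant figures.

μ = 136.276, τ = 0.00238

For Normal(μ,σ), the p-quantile is μ + z_p·σ. Here z_{0.1} = -1.282, z_{0.95} = 1.645.
So 110 = μ − 1.282σ and 170 = μ + 1.645σ.
Subtracting: σ = (170 − 110)/(1.645 − (-1.282)) = 20.503.
Then μ = 110 − (-1.282)·20.503 = 136.276.
Precision τ = 1/σ² = 1/20.5² = 0.00238.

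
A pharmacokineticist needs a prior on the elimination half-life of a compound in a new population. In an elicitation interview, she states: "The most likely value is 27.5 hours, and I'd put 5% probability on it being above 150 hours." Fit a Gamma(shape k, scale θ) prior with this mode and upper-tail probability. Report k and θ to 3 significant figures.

Gamma(k,θ) with k>1 has mode (k−1)θ, so θ = 27.5/(k−1).
Need P(X < 150) = 0.95 with θ tied to k this way. Start at k = 2, θ = 27.5: P(X<150) ≈ 0.972.
Too high — lower k to spread out. Iterating converges to k ≈ 1.81.
Then θ = 27.5/(1.81−1) ≈ 33.8.

k ≈ 1.81, θ ≈ 33.8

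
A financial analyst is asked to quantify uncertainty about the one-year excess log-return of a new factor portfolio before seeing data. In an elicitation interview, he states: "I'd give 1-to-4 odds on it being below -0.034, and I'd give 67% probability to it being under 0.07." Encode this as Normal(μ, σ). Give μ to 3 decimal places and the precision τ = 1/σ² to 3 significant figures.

The p-quantile of Normal(μ,σ) is μ + z_p·σ, with z_{0.2} = -0.8416 and z_{0.67} = 0.4399.
Eliminate σ: μ = (z₂·x₁ − z₁·x₂)/(z₂ − z₁) = (0.4399·-0.034 − (-0.8416)·0.07)/1.282 = 0.034.
Then σ = (x₂ − x₁)/(z₂ − z₁) = (0.07 − -0.034)/1.282 = 0.081.
Precision τ = 1/σ² = 1/0.08115² = 152.

μ = 0.034, τ = 152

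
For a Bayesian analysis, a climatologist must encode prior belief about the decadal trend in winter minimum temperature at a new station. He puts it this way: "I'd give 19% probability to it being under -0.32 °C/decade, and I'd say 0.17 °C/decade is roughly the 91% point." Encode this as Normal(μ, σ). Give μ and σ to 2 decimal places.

For Normal(μ,σ), the p-quantile is μ + z_p·σ. Here z_{0.19} = -0.8779, z_{0.91} = 1.341.
So -0.32 = μ − 0.8779σ and 0.17 = μ + 1.341σ.
Subtracting: σ = (0.17 − -0.32)/(1.341 − (-0.8779)) = 0.22.
Then μ = -0.32 − (-0.8779)·0.22 = -0.13.

μ = -0.13, σ = 0.22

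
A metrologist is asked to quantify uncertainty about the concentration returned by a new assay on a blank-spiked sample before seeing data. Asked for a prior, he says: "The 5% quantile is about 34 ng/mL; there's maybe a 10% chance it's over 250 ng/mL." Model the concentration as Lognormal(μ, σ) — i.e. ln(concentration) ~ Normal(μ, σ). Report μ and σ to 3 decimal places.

μ ≈ 4.648, σ ≈ 0.682

If T ~ Lognormal(μ,σ) then ln T ~ Normal(μ,σ), so the p-quantile of ln T is μ + z_p·σ.
ln(34) = 3.526 and ln(250) = 5.521; z_{0.05} = -1.645, z_{0.9} = 1.282.
σ = (5.521 − 3.526)/(1.282 − (-1.645)) = 0.682.
μ = 3.526 − (-1.645)·0.682 = 4.648.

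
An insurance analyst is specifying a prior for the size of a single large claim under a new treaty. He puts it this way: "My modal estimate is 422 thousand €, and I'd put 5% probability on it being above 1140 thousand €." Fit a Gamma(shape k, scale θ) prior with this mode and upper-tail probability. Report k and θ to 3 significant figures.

k ≈ 3.72, θ ≈ 155

Gamma(k,θ) with k>1 has mode (k−1)θ, so θ = 422/(k−1).
Need P(X < 1140) = 0.95 with θ tied to k this way. Start at k = 2, θ = 422: P(X<1140) ≈ 0.752.
Too low — raise k to concentrate. Iterating converges to k ≈ 3.72.
Then θ = 422/(3.72−1) ≈ 155.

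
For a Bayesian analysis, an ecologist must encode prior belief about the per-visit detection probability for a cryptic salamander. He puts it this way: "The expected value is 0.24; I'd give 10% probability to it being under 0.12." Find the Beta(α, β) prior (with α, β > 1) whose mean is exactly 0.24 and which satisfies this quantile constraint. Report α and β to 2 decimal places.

α ≈ 4.28, β ≈ 13.56

With mean 0.24 fixed, write α = 0.24s, β = 0.76s where s = α+β.
Need P(θ < 0.12) = 0.1 under Beta(0.24s, 0.76s). Normal approximation: (q−m)/√(m(1−m)/s) ≈ z_{0.1} = -1.28, so s ≈ 0.24·0.76·(-1.28)²/(0.12−0.24)² = 20.8.
At s = 20.8: P(θ<0.12) ≈ 0.080. Adjusting to match 0.1 gives s ≈ 17.84.
So α = 0.24·17.84 ≈ 4.28, β = 0.76·17.84 ≈ 13.56.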